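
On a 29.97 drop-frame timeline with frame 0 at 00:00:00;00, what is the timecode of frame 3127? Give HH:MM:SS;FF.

Each 10-minute DF block holds 10 × 60 × 30 − 9 × 2 = 17982 frames. 3127 ÷ 17982 → 0 full blocks, remainder 3127.
Within the partial block the first minute is 1800 frames and each further minute 1798, so 1 further minute boundary passed. Total skipped labels = 18 × 0 + 2 × 1 = 2.
Non-drop label index = 3127 + 2 = 3129; at 30 labels/s that is 00:01:44:09, i.e. DF 00:01:44;09.

00:01:44;09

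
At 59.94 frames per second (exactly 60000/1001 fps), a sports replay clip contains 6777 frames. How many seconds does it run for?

113.06295 seconds

Running time = 6777 / (60000/1001) = 113.06295 s.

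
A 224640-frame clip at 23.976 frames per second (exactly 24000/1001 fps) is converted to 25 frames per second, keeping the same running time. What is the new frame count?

234234 frames

Target frames = source frames × (target rate / source rate) = 224640 × (25)/(24000/1001) = 224640 × 1001/960 = 234234.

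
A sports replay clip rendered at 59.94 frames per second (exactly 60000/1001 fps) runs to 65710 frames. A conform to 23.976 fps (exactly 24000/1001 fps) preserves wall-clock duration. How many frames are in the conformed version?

26284 frames

Target frames = source frames × (target rate / source rate) = 65710 × (24000/1001)/(60000/1001) = 65710 × 2/5 = 26284.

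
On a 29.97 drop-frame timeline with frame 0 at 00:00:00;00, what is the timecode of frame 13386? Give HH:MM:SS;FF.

00:07:26;20

Each 10-minute DF block holds 10 × 60 × 30 − 9 × 2 = 17982 frames. 13386 ÷ 17982 → 0 full blocks, remainder 13386.
Within the partial block the first minute is 1800 frames and each further minute 1798, so 7 further minute boundaries passed. Total skipped labels = 18 × 0 + 2 × 7 = 14.
Non-drop label index = 13386 + 14 = 13400; at 30 labels/s that is 00:07:26:20, i.e. DF 00:07:26;20.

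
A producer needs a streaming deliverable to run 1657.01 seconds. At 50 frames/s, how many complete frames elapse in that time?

82850 frames

Frames = 1657.01 × 50 = 165701/2 ≈ 82850.5000.
Complete frames: 82850.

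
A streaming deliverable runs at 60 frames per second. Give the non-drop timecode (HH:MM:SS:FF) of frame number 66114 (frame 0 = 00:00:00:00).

00:18:21:54

66114 ÷ 60 = 1101 full seconds, remainder 54 frames.
1101 s = 0 h 18 min 21 s.
Timecode: 00:18:21:54.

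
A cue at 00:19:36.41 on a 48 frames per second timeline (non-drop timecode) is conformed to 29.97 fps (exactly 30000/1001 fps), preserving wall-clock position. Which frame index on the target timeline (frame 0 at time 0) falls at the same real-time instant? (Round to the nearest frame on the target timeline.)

frame 35270

Source frame index: (0×3600 + 19×60 + 36) × 48 + 41 = 56489.
Real time: 56489 / (48) = 56489/48 s.
Target frame: (56489/48) × (30000/1001) = 35305625/1001 ≈ 35270.355 → 35270.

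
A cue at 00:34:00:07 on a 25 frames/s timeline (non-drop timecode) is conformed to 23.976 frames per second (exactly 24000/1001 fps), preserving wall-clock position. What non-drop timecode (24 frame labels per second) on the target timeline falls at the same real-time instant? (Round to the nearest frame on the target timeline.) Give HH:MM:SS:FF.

00:33:58:06

Source frame index: (0×3600 + 34×60 + 0) × 25 + 7 = 51007.
Real time: 51007 / (25) = 51007/25 s.
Target frame: (51007/25) × (24000/1001) = 4451520/91 ≈ 48917.802 → 48918.
At 24 labels/s: frame 48918 → 00:33:58:06.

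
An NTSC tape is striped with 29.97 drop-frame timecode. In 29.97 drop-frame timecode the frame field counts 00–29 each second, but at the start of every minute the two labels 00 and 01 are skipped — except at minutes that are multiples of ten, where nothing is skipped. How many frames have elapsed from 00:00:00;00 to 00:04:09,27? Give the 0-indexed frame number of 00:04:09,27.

7489

Complete 10-minute blocks: 0, each 17982 frames → 0.
Remaining 4 whole minutes in the current block: 1800 + 3 × 1798 = 7194 frames.
Within the current minute: 9 × 30 + 27 − 2 = 295 (labels ;00/;01 skipped at this minute). Total = 0 + 7194 + 295 = 7489.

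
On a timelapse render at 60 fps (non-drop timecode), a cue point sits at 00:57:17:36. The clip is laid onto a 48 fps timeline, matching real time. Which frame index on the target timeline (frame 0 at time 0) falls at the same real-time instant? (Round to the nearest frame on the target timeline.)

Source frame index: (0×3600 + 57×60 + 17) × 60 + 36 = 206256.
Real time: 206256 / (60) = 17188/5 s.
Target frame: (17188/5) × (48) = 825024/5 ≈ 165004.800 → 165005.

frame 165005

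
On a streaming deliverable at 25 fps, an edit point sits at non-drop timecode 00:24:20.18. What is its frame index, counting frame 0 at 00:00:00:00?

frame 36518

Total seconds to the label: (0 × 3600 + 24 × 60 + 20) = 1460.
Frame index = 1460 × 25 + 18 = 36518.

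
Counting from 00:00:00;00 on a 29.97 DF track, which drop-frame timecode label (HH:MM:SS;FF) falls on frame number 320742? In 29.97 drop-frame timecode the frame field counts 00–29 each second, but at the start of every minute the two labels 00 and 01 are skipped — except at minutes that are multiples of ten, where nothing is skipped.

Each 10-minute DF block holds 10 × 60 × 30 − 9 × 2 = 17982 frames. 320742 ÷ 17982 → 17 full blocks, remainder 15048.
Within the partial block the first minute is 1800 frames and each further minute 1798, so 8 further minute boundaries passed. Total skipped labels = 18 × 17 + 2 × 8 = 322.
Non-drop label index = 320742 + 322 = 321064; at 30 labels/s that is 02:58:22:04, i.e. DF 02:58:22;04.

02:58:22;04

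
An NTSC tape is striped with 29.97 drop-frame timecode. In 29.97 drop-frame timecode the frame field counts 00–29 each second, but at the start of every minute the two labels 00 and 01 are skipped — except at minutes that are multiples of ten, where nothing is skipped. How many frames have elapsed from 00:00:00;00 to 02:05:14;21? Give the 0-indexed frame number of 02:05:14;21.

As if non-drop at 30 labels/s: (2 × 3600 + 5 × 60 + 14) × 30 + 21 = 225441.
Minute boundaries passed: 125; those not divisible by 10: 125 − 12 = 113; dropped labels = 2 × 113 = 226.
Actual frame index = 225441 − 226 = 225215.

225215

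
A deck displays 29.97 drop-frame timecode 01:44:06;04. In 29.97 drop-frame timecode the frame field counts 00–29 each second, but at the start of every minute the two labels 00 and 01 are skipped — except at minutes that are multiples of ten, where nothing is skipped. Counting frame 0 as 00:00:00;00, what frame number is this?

As if non-drop at 30 labels/s: (1 × 3600 + 44 × 60 + 6) × 30 + 4 = 187384.
Minute boundaries passed: 104; those not divisible by 10: 104 − 10 = 94; dropped labels = 2 × 94 = 188.
Actual frame index = 187384 − 188 = 187196.

187196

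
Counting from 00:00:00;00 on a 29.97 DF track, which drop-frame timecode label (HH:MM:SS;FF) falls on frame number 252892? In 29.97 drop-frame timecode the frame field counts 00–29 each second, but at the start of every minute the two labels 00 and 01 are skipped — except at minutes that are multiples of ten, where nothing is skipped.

Ten DF minutes hold 17982 frames, so frame 252892 lies in block 14 (frames 251748–269729) with 1144 frames into that block.
The block's first minute is 1800 frames and the rest 1798 each; 1144 frames reaches minute 0, so 14 × 18 + 0 × 2 = 252 labels have been skipped so far.
Adding those back, label number 252892 + 252 = 253144 at 30 labels/s is 8438 s + 4 f = 2 h 20 min 38 s frame 4, i.e. 02:20:38;04.

02:20:38;04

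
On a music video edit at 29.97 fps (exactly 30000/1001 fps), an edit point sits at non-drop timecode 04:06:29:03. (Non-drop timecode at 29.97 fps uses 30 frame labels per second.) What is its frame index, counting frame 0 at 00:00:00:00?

Total seconds to the label: (4 × 3600 + 6 × 60 + 29) = 14789.
Frame index = 14789 × 30 + 3 = 443673.

frame 443673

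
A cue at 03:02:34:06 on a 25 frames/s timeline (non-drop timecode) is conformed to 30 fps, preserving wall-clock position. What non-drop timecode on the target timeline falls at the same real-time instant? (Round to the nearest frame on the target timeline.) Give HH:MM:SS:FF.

03:02:34:07

Source frame index: (3×3600 + 2×60 + 34) × 25 + 6 = 273856.
Real time: 273856 / (25) = 273856/25 s.
Target frame: (273856/25) × (30) = 1643136/5 ≈ 328627.200 → 328627.
At 30 labels/s: frame 328627 → 03:02:34:07.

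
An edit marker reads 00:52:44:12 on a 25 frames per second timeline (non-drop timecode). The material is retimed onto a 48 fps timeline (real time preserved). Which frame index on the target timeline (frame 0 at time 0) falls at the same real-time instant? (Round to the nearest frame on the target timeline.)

frame 151895

Source frame index: (0×3600 + 52×60 + 44) × 25 + 12 = 79112.
Real time: 79112 / (25) = 79112/25 s.
Target frame: (79112/25) × (48) = 3797376/25 ≈ 151895.040 → 151895.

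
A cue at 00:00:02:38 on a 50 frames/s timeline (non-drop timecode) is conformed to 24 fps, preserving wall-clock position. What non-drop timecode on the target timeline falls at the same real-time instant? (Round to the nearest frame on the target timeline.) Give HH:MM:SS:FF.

Source frame index: (0×3600 + 0×60 + 2) × 50 + 38 = 138.
Real time: 138 / (50) = 69/25 s.
Target frame: (69/25) × (24) = 1656/25 ≈ 66.240 → 66.
At 24 labels/s: frame 66 → 00:00:02:18.

00:00:02:18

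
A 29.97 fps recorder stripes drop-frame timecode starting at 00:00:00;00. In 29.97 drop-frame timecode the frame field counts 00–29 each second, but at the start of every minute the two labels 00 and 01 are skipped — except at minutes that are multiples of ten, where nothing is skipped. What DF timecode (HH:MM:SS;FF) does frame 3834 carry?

Each 10-minute DF block holds 10 × 60 × 30 − 9 × 2 = 17982 frames. 3834 ÷ 17982 → 0 full blocks, remainder 3834.
Within the partial block the first minute is 1800 frames and each further minute 1798, so 2 further minute boundaries passed. Total skipped labels = 18 × 0 + 2 × 2 = 4.
Non-drop label index = 3834 + 4 = 3838; at 30 labels/s that is 00:02:07:28, i.e. DF 00:02:07;28.

00:02:07;28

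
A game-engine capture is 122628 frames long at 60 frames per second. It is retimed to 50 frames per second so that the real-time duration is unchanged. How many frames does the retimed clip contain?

102190 frames

Target frames = source frames × (target rate / source rate) = 122628 × (50)/(60) = 122628 × 5/6 = 102190.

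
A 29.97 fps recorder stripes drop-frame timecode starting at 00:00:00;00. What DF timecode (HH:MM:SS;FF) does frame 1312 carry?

Ten DF minutes hold 17982 frames, so frame 1312 lies in block 0 (frames 0–17981) with 1312 frames into that block.
The block's first minute is 1800 frames and the rest 1798 each; 1312 frames reaches minute 0, so 0 × 18 + 0 × 2 = 0 labels have been skipped so far.
Adding those back, label number 1312 + 0 = 1312 at 30 labels/s is 43 s + 22 f = 0 h 0 min 43 s frame 22, i.e. 00:00:43;22.

00:00:43;22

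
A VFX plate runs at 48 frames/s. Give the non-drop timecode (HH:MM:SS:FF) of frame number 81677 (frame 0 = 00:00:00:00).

81677 ÷ 48 = 1701 full seconds, remainder 29 frames.
1701 s = 0 h 28 min 21 s.
Timecode: 00:28:21:29.

00:28:21:29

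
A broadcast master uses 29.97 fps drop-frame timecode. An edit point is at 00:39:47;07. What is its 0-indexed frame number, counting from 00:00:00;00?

71545

As if non-drop at 30 labels/s: (0 × 3600 + 39 × 60 + 47) × 30 + 7 = 71617.
Minute boundaries passed: 39; those not divisible by 10: 39 − 3 = 36; dropped labels = 2 × 36 = 72.
Actual frame index = 71617 − 72 = 71545.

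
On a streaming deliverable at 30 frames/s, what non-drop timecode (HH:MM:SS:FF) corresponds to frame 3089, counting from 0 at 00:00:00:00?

00:01:42:29

3089 ÷ 30 = 102 full seconds, remainder 29 frames.
102 s = 0 h 1 min 42 s.
Timecode: 00:01:42:29.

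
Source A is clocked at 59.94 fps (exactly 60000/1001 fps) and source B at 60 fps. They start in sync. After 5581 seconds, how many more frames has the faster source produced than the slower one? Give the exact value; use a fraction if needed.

A emits 60000/1001 × 5581 = 334860000/1001 frames; B emits 60 × 5581 = 334860.
Difference = 334860/1001 frames (≈ 334.5255); B is ahead of A.

334860/1001 frames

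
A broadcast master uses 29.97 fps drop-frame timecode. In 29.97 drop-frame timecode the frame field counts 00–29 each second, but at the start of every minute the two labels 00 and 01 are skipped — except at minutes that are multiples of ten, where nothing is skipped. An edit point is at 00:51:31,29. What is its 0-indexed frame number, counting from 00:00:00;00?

As if non-drop at 30 labels/s: (0 × 3600 + 51 × 60 + 31) × 30 + 29 = 92759.
Minute boundaries passed: 51; those not divisible by 10: 51 − 5 = 46; dropped labels = 2 × 46 = 92.
Actual frame index = 92759 − 92 = 92667.

92667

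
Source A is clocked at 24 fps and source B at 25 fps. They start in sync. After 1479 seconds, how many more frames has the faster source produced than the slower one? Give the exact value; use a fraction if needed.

1479 frames

A emits 24 × 1479 = 35496 frames; B emits 25 × 1479 = 36975.
Difference = 1479 frames; B is ahead of A.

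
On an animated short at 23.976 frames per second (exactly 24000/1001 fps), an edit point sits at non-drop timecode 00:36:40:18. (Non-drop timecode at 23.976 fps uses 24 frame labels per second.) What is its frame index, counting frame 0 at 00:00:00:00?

frame 52818

Total seconds to the label: (0 × 3600 + 36 × 60 + 40) = 2200.
Frame index = 2200 × 24 + 18 = 52818.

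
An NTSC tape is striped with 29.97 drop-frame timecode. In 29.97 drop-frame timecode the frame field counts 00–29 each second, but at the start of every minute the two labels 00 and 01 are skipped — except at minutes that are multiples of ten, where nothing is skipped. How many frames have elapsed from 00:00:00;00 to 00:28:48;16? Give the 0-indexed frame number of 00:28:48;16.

Complete 10-minute blocks: 2, each 17982 frames → 35964.
Remaining 8 whole minutes in the current block: 1800 + 7 × 1798 = 14386 frames.
Within the current minute: 48 × 30 + 16 − 2 = 1454 (labels ;00/;01 skipped at this minute). Total = 35964 + 14386 + 1454 = 51804.

51804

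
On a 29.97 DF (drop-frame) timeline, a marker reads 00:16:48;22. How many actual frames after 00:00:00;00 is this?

As if non-drop at 30 labels/s: (0 × 3600 + 16 × 60 + 48) × 30 + 22 = 30262.
Minute boundaries passed: 16; those not divisible by 10: 16 − 1 = 15; dropped labels = 2 × 15 = 30.
Actual frame index = 30262 − 30 = 30232.

30232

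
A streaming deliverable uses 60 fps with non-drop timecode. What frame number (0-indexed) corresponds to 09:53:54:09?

2138049

Total seconds to the label: (9 × 3600 + 53 × 60 + 54) = 35634.
Frame index = 35634 × 60 + 9 = 2138049.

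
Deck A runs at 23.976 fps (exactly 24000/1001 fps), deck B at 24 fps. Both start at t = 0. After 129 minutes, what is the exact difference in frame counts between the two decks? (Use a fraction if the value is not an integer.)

129 min = 7740 s.
A emits 24000/1001 × 7740 = 185760000/1001 frames; B emits 24 × 7740 = 185760.
Difference = 185760/1001 frames (≈ 185.5744); B is ahead of A.

185760/1001 frames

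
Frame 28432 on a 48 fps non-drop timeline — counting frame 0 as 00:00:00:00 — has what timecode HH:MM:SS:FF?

28432 ÷ 48 = 592 full seconds, remainder 16 frames.
592 s = 0 h 9 min 52 s.
Timecode: 00:09:52:16.

00:09:52:16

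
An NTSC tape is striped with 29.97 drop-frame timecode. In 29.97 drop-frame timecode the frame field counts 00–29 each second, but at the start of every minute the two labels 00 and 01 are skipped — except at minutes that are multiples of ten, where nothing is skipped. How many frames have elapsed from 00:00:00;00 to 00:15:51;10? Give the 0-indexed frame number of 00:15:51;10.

Complete 10-minute blocks: 1, each 17982 frames → 17982.
Remaining 5 whole minutes in the current block: 1800 + 4 × 1798 = 8992 frames.
Within the current minute: 51 × 30 + 10 − 2 = 1538 (labels ;00/;01 skipped at this minute). Total = 17982 + 8992 + 1538 = 28512.

28512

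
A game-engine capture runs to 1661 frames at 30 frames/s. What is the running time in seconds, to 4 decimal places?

Running time = 1661 × 1/30 = 1661/30 s ≈ 55.3667 s.

55.3667 seconds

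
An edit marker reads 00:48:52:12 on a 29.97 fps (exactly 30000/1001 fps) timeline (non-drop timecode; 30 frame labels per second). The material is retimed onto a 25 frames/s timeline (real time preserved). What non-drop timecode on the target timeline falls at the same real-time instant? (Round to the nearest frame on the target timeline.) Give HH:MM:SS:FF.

Source frame index: (0×3600 + 48×60 + 52) × 30 + 12 = 87972.
Real time: 87972 / (30000/1001) = 7338331/2500 s.
Target frame: (7338331/2500) × (25) = 7338331/100 ≈ 73383.310 → 73383.
At 25 labels/s: frame 73383 → 00:48:55:08.

00:48:55:08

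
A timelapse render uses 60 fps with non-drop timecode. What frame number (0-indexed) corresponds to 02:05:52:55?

Total seconds to the label: (2 × 3600 + 5 × 60 + 52) = 7552.
Frame index = 7552 × 60 + 55 = 453175.

453175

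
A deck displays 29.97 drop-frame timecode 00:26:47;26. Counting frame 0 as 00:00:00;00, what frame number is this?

48188

Complete 10-minute blocks: 2, each 17982 frames → 35964.
Remaining 6 whole minutes in the current block: 1800 + 5 × 1798 = 10790 frames.
Within the current minute: 47 × 30 + 26 − 2 = 1434 (labels ;00/;01 skipped at this minute). Total = 35964 + 10790 + 1434 = 48188.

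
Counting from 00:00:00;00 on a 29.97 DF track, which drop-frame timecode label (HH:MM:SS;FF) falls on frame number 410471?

Ten DF minutes hold 17982 frames, so frame 410471 lies in block 22 (frames 395604–413585) with 14867 frames into that block.
The block's first minute is 1800 frames and the rest 1798 each; 14867 frames reaches minute 8, so 22 × 18 + 8 × 2 = 412 labels have been skipped so far.
Adding those back, label number 410471 + 412 = 410883 at 30 labels/s is 13696 s + 3 f = 3 h 48 min 16 s frame 3, i.e. 03:48:16;03.

03:48:16;03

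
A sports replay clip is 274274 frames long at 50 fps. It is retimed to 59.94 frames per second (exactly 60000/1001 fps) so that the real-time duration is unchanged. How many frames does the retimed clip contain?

328800 frames

Target frames = source frames × (target rate / source rate) = 274274 × (60000/1001)/(50) = 274274 × 1200/1001 = 328800.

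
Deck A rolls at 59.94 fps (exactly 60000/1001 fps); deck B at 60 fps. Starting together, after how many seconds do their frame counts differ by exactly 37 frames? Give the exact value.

37037/60 seconds

The gap grows by |60 − 60000/1001| = 60/1001 frames per second.
Time for a 37-frame gap: 37 ÷ (60/1001) = 37037/60 s.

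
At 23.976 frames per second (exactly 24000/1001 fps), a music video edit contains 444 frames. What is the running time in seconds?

Running time = 444 / (24000/1001) = 18.5185 s.

18.5185 seconds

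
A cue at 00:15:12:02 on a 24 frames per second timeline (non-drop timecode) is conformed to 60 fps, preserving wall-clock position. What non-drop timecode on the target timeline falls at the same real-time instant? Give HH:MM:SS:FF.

00:15:12:05

Source frame index: (0×3600 + 15×60 + 12) × 24 + 2 = 21890.
Real time: 21890 / (24) = 10945/12 s.
Target frame: (10945/12) × (60) = 54725.
At 60 labels/s: frame 54725 → 00:15:12:05.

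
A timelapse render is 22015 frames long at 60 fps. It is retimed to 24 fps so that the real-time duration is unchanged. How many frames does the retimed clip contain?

Target frames = source frames × (target rate / source rate) = 22015 × (24)/(60) = 22015 × 2/5 = 8806.

8806 frames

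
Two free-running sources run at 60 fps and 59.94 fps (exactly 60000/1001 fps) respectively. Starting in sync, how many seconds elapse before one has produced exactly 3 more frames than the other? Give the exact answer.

50.05 seconds

The gap grows by |60000/1001 − 60| = 60/1001 frames per second.
Time for a 3-frame gap: 3 ÷ (60/1001) = 50.05 s.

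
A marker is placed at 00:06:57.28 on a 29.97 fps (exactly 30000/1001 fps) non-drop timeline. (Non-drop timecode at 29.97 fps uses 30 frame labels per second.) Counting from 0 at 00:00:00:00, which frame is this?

12538

Total seconds to the label: (0 × 3600 + 6 × 60 + 57) = 417.
Frame index = 417 × 30 + 28 = 12538.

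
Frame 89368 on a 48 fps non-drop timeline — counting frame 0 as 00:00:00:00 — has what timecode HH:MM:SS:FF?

00:31:01:40

89368 ÷ 48 = 1861 full seconds, remainder 40 frames.
1861 s = 0 h 31 min 1 s.
Timecode: 00:31:01:40.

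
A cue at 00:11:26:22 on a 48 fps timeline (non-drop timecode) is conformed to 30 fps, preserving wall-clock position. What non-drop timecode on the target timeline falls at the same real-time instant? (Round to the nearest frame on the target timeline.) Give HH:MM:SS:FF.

00:11:26:14

Source frame index: (0×3600 + 11×60 + 26) × 48 + 22 = 32950.
Real time: 32950 / (48) = 16475/24 s.
Target frame: (16475/24) × (30) = 82375/4 ≈ 20593.750 → 20594.
At 30 labels/s: frame 20594 → 00:11:26:14.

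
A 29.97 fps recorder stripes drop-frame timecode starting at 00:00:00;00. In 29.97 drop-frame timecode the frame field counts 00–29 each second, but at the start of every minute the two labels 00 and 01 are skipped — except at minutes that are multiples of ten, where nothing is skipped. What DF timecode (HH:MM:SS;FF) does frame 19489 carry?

Ten DF minutes hold 17982 frames, so frame 19489 lies in block 1 (frames 17982–35963) with 1507 frames into that block.
The block's first minute is 1800 frames and the rest 1798 each; 1507 frames reaches minute 0, so 1 × 18 + 0 × 2 = 18 labels have been skipped so far.
Adding those back, label number 19489 + 18 = 19507 at 30 labels/s is 650 s + 7 f = 0 h 10 min 50 s frame 7, i.e. 00:10:50;07.

00:10:50;07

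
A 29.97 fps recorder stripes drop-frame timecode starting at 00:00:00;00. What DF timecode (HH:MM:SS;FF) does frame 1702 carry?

00:00:56;22

Each 10-minute DF block holds 10 × 60 × 30 − 9 × 2 = 17982 frames. 1702 ÷ 17982 → 0 full blocks, remainder 1702.
Within the partial block the first minute is 1800 frames and each further minute 1798, so 0 further minute boundaries passed. Total skipped labels = 18 × 0 + 2 × 0 = 0.
Non-drop label index = 1702 + 0 = 1702; at 30 labels/s that is 00:00:56:22, i.e. DF 00:00:56;22.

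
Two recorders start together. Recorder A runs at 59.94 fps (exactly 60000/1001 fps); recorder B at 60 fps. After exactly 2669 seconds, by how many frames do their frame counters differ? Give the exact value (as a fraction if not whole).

A emits 60000/1001 × 2669 = 160140000/1001 frames; B emits 60 × 2669 = 160140.
Difference = 160140/1001 frames (≈ 159.9800); B is ahead of A.

160140/1001 frames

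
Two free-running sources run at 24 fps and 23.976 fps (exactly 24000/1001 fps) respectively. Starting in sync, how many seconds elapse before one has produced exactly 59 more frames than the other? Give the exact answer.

The gap grows by |24000/1001 − 24| = 24/1001 frames per second.
Time for a 59-frame gap: 59 ÷ (24/1001) = 59059/24 s.

59059/24 seconds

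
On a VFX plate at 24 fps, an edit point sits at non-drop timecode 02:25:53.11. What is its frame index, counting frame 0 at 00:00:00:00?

210083

Total seconds to the label: (2 × 3600 + 25 × 60 + 53) = 8753.
Frame index = 8753 × 24 + 11 = 210083.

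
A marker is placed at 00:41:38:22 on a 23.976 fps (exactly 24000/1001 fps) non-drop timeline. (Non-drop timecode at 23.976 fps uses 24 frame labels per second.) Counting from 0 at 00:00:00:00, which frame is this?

Total seconds to the label: (0 × 3600 + 41 × 60 + 38) = 2498.
Frame index = 2498 × 24 + 22 = 59974.

frame 59974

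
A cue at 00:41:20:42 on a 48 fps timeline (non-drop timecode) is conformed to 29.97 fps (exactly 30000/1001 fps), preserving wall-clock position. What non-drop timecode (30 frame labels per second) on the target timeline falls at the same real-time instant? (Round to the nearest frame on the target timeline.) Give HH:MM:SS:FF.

Source frame index: (0×3600 + 41×60 + 20) × 48 + 42 = 119082.
Real time: 119082 / (48) = 19847/8 s.
Target frame: (19847/8) × (30000/1001) = 74426250/1001 ≈ 74351.898 → 74352.
At 30 labels/s: frame 74352 → 00:41:18:12.

00:41:18:12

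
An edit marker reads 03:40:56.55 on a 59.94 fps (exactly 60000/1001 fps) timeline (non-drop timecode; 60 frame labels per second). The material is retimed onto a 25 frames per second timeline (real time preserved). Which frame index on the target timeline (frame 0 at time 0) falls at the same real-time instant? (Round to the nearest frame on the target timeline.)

Source frame index: (3×3600 + 40×60 + 56) × 60 + 55 = 795415.
Real time: 795415 / (60000/1001) = 159242083/12000 s.
Target frame: (159242083/12000) × (25) = 159242083/480 ≈ 331754.340 → 331754.

frame 331754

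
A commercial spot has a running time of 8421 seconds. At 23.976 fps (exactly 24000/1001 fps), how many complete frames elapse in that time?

201902 frames

Frames = 8421 × 24000/1001 = 28872000/143 ≈ 201902.0979.
Complete frames: 201902.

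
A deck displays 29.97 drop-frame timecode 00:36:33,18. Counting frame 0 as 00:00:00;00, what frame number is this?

As if non-drop at 30 labels/s: (0 × 3600 + 36 × 60 + 33) × 30 + 18 = 65808.
Minute boundaries passed: 36; those not divisible by 10: 36 − 3 = 33; dropped labels = 2 × 33 = 66.
Actual frame index = 65808 − 66 = 65742.

65742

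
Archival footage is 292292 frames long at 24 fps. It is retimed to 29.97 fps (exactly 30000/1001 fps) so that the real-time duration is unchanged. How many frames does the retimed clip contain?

Target frames = source frames × (target rate / source rate) = 292292 × (30000/1001)/(24) = 292292 × 1250/1001 = 365000.

365000 frames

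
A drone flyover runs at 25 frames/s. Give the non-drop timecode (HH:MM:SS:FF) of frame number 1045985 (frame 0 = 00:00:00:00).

1045985 ÷ 25 = 41839 full seconds, remainder 10 frames.
41839 s = 11 h 37 min 19 s.
Timecode: 11:37:19:10.

11:37:19:10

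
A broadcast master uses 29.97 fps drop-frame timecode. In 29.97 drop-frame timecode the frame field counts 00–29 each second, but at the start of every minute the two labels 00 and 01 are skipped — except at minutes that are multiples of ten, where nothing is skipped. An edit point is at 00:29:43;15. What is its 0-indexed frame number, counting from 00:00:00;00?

Complete 10-minute blocks: 2, each 17982 frames → 35964.
Remaining 9 whole minutes in the current block: 1800 + 8 × 1798 = 16184 frames.
Within the current minute: 43 × 30 + 15 − 2 = 1303 (labels ;00/;01 skipped at this minute). Total = 35964 + 16184 + 1303 = 53451.

53451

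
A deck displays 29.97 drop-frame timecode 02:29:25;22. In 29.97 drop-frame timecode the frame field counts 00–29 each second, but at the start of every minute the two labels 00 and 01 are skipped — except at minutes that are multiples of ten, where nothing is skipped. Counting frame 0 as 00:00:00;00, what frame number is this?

268702

Complete 10-minute blocks: 14, each 17982 frames → 251748.
Remaining 9 whole minutes in the current block: 1800 + 8 × 1798 = 16184 frames.
Within the current minute: 25 × 30 + 22 − 2 = 770 (labels ;00/;01 skipped at this minute). Total = 251748 + 16184 + 770 = 268702.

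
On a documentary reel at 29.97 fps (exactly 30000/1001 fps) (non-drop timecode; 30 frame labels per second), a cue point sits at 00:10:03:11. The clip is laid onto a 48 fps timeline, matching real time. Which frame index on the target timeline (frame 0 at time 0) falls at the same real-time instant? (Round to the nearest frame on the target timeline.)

Source frame index: (0×3600 + 10×60 + 3) × 30 + 11 = 18101.
Real time: 18101 / (30000/1001) = 18119101/30000 s.
Target frame: (18119101/30000) × (48) = 18119101/625 ≈ 28990.562 → 28991.

frame 28991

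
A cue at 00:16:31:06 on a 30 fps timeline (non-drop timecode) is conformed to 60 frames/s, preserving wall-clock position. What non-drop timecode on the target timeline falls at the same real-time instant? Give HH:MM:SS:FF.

Source frame index: (0×3600 + 16×60 + 31) × 30 + 6 = 29736.
Real time: 29736 / (30) = 4956/5 s.
Target frame: (4956/5) × (60) = 59472.
At 60 labels/s: frame 59472 → 00:16:31:12.

00:16:31:12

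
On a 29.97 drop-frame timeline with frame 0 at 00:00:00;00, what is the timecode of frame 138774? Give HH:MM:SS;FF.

01:17:10;14

Each 10-minute DF block holds 10 × 60 × 30 − 9 × 2 = 17982 frames. 138774 ÷ 17982 → 7 full blocks, remainder 12900.
Within the partial block the first minute is 1800 frames and each further minute 1798, so 7 further minute boundaries passed. Total skipped labels = 18 × 7 + 2 × 7 = 140.
Non-drop label index = 138774 + 140 = 138914; at 30 labels/s that is 01:17:10:14, i.e. DF 01:17:10;14.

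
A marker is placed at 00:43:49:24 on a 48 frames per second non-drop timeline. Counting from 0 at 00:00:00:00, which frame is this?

frame 126216

Total seconds to the label: (0 × 3600 + 43 × 60 + 49) = 2629.
Frame index = 2629 × 48 + 24 = 126216.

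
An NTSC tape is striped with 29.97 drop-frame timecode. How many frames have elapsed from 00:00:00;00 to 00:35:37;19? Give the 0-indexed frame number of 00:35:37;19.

64065

As if non-drop at 30 labels/s: (0 × 3600 + 35 × 60 + 37) × 30 + 19 = 64129.
Minute boundaries passed: 35; those not divisible by 10: 35 − 3 = 32; dropped labels = 2 × 32 = 64.
Actual frame index = 64129 − 64 = 64065.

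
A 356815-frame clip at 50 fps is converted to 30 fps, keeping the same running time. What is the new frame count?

214089 frames

Target frames = source frames × (target rate / source rate) = 356815 × (30)/(50) = 356815 × 3/5 = 214089.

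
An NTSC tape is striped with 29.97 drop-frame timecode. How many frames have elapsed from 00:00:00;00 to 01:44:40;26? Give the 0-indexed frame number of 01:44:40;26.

188238

As if non-drop at 30 labels/s: (1 × 3600 + 44 × 60 + 40) × 30 + 26 = 188426.
Minute boundaries passed: 104; those not divisible by 10: 104 − 10 = 94; dropped labels = 2 × 94 = 188.
Actual frame index = 188426 − 188 = 188238.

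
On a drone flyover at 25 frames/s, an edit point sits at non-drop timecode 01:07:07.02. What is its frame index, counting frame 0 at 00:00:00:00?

frame 100677

Total seconds to the label: (1 × 3600 + 7 × 60 + 7) = 4027.
Frame index = 4027 × 25 + 2 = 100677.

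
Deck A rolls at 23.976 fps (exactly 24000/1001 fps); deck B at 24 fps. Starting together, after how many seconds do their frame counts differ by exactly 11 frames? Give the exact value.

11011/24 seconds

The gap grows by |24 − 24000/1001| = 24/1001 frames per second.
Time for a 11-frame gap: 11 ÷ (24/1001) = 11011/24 s.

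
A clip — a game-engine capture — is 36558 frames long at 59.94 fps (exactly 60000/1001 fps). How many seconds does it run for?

609.9093 seconds

Running time = 36558 / (60000/1001) = 609.9093 s.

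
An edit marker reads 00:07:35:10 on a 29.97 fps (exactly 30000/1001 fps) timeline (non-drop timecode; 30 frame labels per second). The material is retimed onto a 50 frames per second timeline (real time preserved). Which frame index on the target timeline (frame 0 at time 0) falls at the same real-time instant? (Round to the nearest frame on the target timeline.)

frame 22789

Source frame index: (0×3600 + 7×60 + 35) × 30 + 10 = 13660.
Real time: 13660 / (30000/1001) = 683683/1500 s.
Target frame: (683683/1500) × (50) = 683683/30 ≈ 22789.433 → 22789.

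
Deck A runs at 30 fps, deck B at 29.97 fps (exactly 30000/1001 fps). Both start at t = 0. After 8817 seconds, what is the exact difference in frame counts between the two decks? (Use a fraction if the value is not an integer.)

264510/1001 frames

A emits 30 × 8817 = 264510 frames; B emits 30000/1001 × 8817 = 264510000/1001.
Difference = 264510/1001 frames (≈ 264.2458); B is behind A.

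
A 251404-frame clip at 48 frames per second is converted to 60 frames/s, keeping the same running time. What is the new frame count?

Frames at target rate = 251404 × (60) / (48) = 314255.

314255 frames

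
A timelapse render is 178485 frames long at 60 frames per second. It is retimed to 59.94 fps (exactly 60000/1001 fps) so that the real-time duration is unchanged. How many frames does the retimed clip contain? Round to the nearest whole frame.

178307 frames

Frames at target rate = 178485 × (60000/1001) / (60) = 178485000/1001 ≈ 178306.693.
Nearest whole frame: 178307.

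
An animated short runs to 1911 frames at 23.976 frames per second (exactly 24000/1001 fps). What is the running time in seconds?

79.704625 seconds

Running time = 1911 / (24000/1001) = 79.704625 s.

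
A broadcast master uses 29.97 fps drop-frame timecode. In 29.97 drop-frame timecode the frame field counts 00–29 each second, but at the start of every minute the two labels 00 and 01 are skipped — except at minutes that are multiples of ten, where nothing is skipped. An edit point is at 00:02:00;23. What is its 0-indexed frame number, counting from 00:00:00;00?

Complete 10-minute blocks: 0, each 17982 frames → 0.
Remaining 2 whole minutes in the current block: 1800 + 1 × 1798 = 3598 frames.
Within the current minute: 0 × 30 + 23 − 2 = 21 (labels ;00/;01 skipped at this minute). Total = 0 + 3598 + 21 = 3619.

3619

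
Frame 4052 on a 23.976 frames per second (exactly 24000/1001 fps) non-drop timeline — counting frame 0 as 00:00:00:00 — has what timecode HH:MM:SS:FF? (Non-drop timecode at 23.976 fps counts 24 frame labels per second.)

4052 ÷ 24 = 168 full seconds, remainder 20 frames.
168 s = 0 h 2 min 48 s.
Timecode: 00:02:48:20.

00:02:48:20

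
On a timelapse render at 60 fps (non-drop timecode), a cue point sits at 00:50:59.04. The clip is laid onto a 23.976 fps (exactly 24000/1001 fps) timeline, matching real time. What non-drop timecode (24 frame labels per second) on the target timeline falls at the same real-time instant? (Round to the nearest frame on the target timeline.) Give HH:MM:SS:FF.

00:50:56:00

Source frame index: (0×3600 + 50×60 + 59) × 60 + 4 = 183544.
Real time: 183544 / (60) = 45886/15 s.
Target frame: (45886/15) × (24000/1001) = 73417600/1001 ≈ 73344.256 → 73344.
At 24 labels/s: frame 73344 → 00:50:56:00.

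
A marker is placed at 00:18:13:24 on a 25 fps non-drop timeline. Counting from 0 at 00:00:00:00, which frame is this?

Total seconds to the label: (0 × 3600 + 18 × 60 + 13) = 1093.
Frame index = 1093 × 25 + 24 = 27349.

frame 27349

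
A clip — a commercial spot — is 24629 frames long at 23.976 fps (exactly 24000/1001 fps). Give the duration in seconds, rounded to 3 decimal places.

1027.235 seconds

Running time = 24629 × 1001/24000 = 24653629/24000 s ≈ 1027.235 s.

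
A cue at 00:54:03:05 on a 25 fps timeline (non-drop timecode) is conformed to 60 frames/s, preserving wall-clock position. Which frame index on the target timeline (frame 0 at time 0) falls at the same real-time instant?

frame 194592

Source frame index: (0×3600 + 54×60 + 3) × 25 + 5 = 81080.
Real time: 81080 / (25) = 16216/5 s.
Target frame: (16216/5) × (60) = 194592.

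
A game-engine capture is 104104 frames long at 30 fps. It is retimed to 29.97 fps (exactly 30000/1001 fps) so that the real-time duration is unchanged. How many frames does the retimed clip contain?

104000 frames

Target frames = source frames × (target rate / source rate) = 104104 × (30000/1001)/(30) = 104104 × 1000/1001 = 104000.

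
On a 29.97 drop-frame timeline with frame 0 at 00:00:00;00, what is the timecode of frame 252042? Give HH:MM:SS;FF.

Each 10-minute DF block holds 10 × 60 × 30 − 9 × 2 = 17982 frames. 252042 ÷ 17982 → 14 full blocks, remainder 294.
Within the partial block the first minute is 1800 frames and each further minute 1798, so 0 further minute boundaries passed. Total skipped labels = 18 × 14 + 2 × 0 = 252.
Non-drop label index = 252042 + 252 = 252294; at 30 labels/s that is 02:20:09:24, i.e. DF 02:20:09;24.

02:20:09;24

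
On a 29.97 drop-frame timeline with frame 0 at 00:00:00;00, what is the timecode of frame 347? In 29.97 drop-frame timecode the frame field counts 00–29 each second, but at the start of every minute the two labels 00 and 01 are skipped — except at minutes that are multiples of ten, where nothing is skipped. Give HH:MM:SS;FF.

Ten DF minutes hold 17982 frames, so frame 347 lies in block 0 (frames 0–17981) with 347 frames into that block.
The block's first minute is 1800 frames and the rest 1798 each; 347 frames reaches minute 0, so 0 × 18 + 0 × 2 = 0 labels have been skipped so far.
Adding those back, label number 347 + 0 = 347 at 30 labels/s is 11 s + 17 f = 0 h 0 min 11 s frame 17, i.e. 00:00:11;17.

00:00:11;17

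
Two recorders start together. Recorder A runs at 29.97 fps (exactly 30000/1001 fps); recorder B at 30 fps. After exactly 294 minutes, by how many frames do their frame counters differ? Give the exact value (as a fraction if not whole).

294 min = 17640 s.
A emits 30000/1001 × 17640 = 75600000/143 frames; B emits 30 × 17640 = 529200.
Difference = 75600/143 frames (≈ 528.6713); B is ahead of A.

75600/143 frames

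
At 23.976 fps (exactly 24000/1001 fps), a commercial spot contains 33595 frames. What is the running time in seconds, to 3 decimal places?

1401.191 seconds

Running time = 33595 × 1001/24000 = 6725719/4800 s ≈ 1401.191 s.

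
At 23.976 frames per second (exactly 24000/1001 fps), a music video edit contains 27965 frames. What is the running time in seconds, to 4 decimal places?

1166.3735 seconds

Running time = 27965 × 1001/24000 = 5598593/4800 s ≈ 1166.3735 s.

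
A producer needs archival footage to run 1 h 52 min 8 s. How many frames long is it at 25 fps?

1 h 52 min 8 s = 6728 s.
Frames = 6728 × 25 = 168200.

168200 frames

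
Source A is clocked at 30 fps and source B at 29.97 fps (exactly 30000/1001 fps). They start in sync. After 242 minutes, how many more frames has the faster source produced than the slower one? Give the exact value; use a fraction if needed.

242 min = 14520 s.
A emits 30 × 14520 = 435600 frames; B emits 30000/1001 × 14520 = 39600000/91.
Difference = 39600/91 frames (≈ 435.1648); B is behind A.

39600/91 frames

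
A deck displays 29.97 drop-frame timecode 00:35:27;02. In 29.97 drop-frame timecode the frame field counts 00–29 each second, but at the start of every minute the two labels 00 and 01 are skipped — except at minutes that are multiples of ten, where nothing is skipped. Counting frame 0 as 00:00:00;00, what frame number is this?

63748

Complete 10-minute blocks: 3, each 17982 frames → 53946.
Remaining 5 whole minutes in the current block: 1800 + 4 × 1798 = 8992 frames.
Within the current minute: 27 × 30 + 2 − 2 = 810 (labels ;00/;01 skipped at this minute). Total = 53946 + 8992 + 810 = 63748.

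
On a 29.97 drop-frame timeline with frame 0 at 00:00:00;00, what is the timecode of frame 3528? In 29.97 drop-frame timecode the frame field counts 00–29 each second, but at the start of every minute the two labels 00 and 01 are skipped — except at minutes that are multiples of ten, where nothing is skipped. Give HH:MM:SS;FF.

Ten DF minutes hold 17982 frames, so frame 3528 lies in block 0 (frames 0–17981) with 3528 frames into that block.
The block's first minute is 1800 frames and the rest 1798 each; 3528 frames reaches minute 1, so 0 × 18 + 1 × 2 = 2 labels have been skipped so far.
Adding those back, label number 3528 + 2 = 3530 at 30 labels/s is 117 s + 20 f = 0 h 1 min 57 s frame 20, i.e. 00:01:57;20.

00:01:57;20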